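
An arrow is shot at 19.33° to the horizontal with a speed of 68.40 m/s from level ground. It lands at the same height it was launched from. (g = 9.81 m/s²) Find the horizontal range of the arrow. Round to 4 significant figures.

For level ground, R = v₀² sin(2θ) / g.
sin(2 × 19.33°) = sin 38.660° = 0.6247.
R = (68.40)² × 0.6247 / 9.81 = 297.9 m.

297.9 m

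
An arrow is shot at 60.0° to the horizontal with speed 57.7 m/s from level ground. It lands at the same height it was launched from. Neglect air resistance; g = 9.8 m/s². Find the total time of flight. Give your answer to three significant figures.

10.2 s

Vertical component: v_y = 57.7 sin 60.0° = 49.97 m/s.
For a projectile landing at launch height, time of flight is t = 2 v_y / g = 2 × 49.97 / 9.8 = 10.2 s.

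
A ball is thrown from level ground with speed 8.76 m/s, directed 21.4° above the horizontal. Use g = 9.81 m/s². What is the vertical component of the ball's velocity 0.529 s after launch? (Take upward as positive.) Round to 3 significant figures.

-1.99 m/s

Initial vertical component: v_y0 = 8.76 sin 21.4° = 3.196 m/s.
v_y(t) = v_y0 − g t = 3.196 − 9.81 × 0.529 = -1.99 m/s.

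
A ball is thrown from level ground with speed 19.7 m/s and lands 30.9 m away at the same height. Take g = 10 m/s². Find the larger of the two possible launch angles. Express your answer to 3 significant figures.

Level-ground range: R = v₀² sin(2θ)/g ⇒ sin 2θ = R g / v₀² = 30.9×10/19.7² = 0.7962.
2θ = arcsin(0.7962) = 52.77° or 180° − 52.77° = 127.23°.
So θ = 26.4° or θ = 63.6°.

63.6°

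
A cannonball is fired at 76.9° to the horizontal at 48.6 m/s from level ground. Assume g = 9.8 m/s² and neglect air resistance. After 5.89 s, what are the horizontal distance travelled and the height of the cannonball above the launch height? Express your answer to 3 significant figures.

v_x = 48.6 cos 76.9° = 11.02 m/s; v_y0 = 48.6 sin 76.9° = 47.34 m/s.
x = v_x t = 11.02 × 5.89 = 64.9 m.
y = v_y0 t − ½ g t² = 47.34×5.89 − 4.900×5.89² = 109 m.

x = 64.9 m, y = 109 m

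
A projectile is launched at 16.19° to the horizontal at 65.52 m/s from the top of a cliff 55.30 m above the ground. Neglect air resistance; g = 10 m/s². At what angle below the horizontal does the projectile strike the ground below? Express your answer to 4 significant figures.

31.09°

v_x = 65.52 cos 16.19° = 62.922 m/s.
At impact |v_y| = √(v_y0² + 2 g h) = √(18.269² + 2×10×55.30) = 37.944 m/s.
Angle below horizontal = arctan(|v_y| / v_x) = arctan(37.944 / 62.922) = 31.09°.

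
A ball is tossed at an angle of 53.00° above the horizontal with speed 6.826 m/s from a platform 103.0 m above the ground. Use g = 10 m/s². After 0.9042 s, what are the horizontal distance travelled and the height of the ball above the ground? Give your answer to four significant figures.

x = 3.714 m, y = 103.8 m

v_x = 6.826 cos 53.00° = 4.1080 m/s; v_y0 = 6.826 sin 53.00° = 5.4515 m/s.
x = v_x t = 4.1080 × 0.9042 = 3.714 m.
y = 103.0 + v_y0 t − ½ g t² = 103.8 m.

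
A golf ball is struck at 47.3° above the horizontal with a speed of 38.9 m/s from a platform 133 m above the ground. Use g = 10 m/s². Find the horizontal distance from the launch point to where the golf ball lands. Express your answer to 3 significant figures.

231 m

Components: v_x = 38.9 cos 47.3° = 26.38 m/s, v_y = 38.9 sin 47.3° = 28.59 m/s.
Vertical: 0 = 133 + 28.59 t − ½(10) t² ⇒ 5.000 t² − 28.59 t − 133 = 0.
t = [28.59 + √(817.4 + 2660)] / 10.00 = 8.756 s.
Horizontal: R = v_x · t = 26.38 × 8.756 = 231 m.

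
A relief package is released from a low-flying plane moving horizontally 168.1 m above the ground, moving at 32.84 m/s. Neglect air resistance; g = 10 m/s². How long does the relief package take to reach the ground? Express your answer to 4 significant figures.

5.798 s

The horizontal speed doesn't affect the fall. With v_y0 = 0, h = ½ g t².
t = √(2 × 168.1 / 10) = √33.620 = 5.798 s.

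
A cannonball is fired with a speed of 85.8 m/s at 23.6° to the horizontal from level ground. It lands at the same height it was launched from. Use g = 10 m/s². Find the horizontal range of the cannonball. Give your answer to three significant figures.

540 m

Components: v_x = 85.8 cos 23.6° = 78.62 m/s, v_y = 85.8 sin 23.6° = 34.35 m/s.
Time of flight (same landing height): t = 2 v_y / g = 2 × 34.35 / 10 = 6.870 s.
Range: R = v_x · t = 78.62 × 6.870 = 540 m.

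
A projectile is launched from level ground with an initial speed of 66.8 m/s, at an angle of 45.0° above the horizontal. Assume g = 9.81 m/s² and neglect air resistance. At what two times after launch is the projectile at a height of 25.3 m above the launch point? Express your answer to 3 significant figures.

v_y0 = 66.8 sin 45.0° = 47.23 m/s.
Set y = v_y0 t − ½ g t² = 25.3: 4.905 t² − 47.23 t + 25.3 = 0.
t = [47.23 ± √(2231 − 496.4)] / 9.81 = (47.23 ± 41.65) / 9.81, giving t = 0.569 s or t = 9.06 s.
So the projectile is at 25.3 m at t = 0.569 s (rising) and t = 9.06 s (falling).

0.569 s and 9.06 s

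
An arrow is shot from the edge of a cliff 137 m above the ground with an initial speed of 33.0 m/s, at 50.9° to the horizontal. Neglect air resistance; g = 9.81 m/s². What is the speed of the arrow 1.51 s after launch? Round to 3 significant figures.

v_x = 33.0 cos 50.9° = 20.81 m/s (constant).
v_y(t) = 33.0 sin 50.9° − g t = 25.61 − 9.81 × 1.51 = 10.80 m/s.
Speed = √(v_x² + v_y²) = √(433.1 + 116.6) = 23.4 m/s.

23.4 m/s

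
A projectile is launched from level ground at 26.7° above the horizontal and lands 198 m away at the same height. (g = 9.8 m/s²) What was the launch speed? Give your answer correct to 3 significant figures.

49.2 m/s

On level ground, R = v₀² sin(2θ) / g, so v₀ = √(R g / sin 2θ).
sin(2 × 26.7°) = 0.8028.
v₀ = √(198 × 9.8 / 0.8028) = √2417 = 49.2 m/s.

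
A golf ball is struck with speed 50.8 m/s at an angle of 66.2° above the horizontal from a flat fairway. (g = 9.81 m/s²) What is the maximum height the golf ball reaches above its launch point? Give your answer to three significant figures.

110 m

Vertical component of launch velocity: v_y = 50.8 sin 66.2° = 46.48 m/s.
At the highest point the vertical velocity is zero, so v_y² = 2 g h_max.
h_max = (46.48)² / (2 × 9.81) = 2160 / 19.62 = 110 m.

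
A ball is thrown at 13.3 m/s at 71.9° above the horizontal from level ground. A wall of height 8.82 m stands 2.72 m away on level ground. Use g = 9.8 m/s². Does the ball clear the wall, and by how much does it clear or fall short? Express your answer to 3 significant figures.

v_x = 13.3 cos 71.9° = 4.132 m/s; v_y0 = 13.3 sin 71.9° = 12.64 m/s.
Time to reach the wall: t = 2.72 / 4.132 = 0.6583 s.
Height at that point: y = 12.64×0.6583 − 4.900×0.6583² = 6.197 m.
That is 8.82 − 6.197 = 2.62 m below the top of the wall, so the ball does not clear it.

No — it falls 2.62 m short of clearing the wall.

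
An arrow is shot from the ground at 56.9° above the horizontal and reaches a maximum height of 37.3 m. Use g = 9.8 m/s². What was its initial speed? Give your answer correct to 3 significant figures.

At maximum height v_y = 0, so (v₀ sin θ)² = 2 g H.
v₀ sin 56.9° = √(2 × 9.8 × 37.3) = 27.04 m/s.
v₀ = 27.04 / sin 56.9° = 27.04 / 0.8377 = 32.3 m/s.

32.3 m/s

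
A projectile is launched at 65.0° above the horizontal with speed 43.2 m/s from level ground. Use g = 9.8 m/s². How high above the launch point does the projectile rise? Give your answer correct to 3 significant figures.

78.2 m

Vertical component of launch velocity: v_y = 43.2 sin 65.0° = 39.15 m/s.
At the highest point the vertical velocity is zero, so v_y² = 2 g h_max.
h_max = (39.15)² / (2 × 9.8) = 1533 / 19.60 = 78.2 m.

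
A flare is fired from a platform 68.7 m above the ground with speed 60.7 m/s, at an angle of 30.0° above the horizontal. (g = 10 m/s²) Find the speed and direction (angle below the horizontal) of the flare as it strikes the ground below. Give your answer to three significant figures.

71.1 m/s at 42.3° below the horizontal

v_x = 60.7 cos 30.0° = 52.57 m/s (constant).
|v_y| at impact = √((30.35)² + 2×10×68.7) = 47.91 m/s.
Speed = √(52.57² + 47.91²) = 71.1 m/s; angle = arctan(47.91/52.57) = 42.3° below horizontal.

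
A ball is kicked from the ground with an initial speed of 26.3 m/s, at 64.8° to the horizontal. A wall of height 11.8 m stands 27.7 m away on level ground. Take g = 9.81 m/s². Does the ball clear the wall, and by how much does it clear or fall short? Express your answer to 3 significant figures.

Yes — it clears the wall by 17.1 m.

v_x = 26.3 cos 64.8° = 11.20 m/s; v_y0 = 26.3 sin 64.8° = 23.80 m/s.
Time to reach the wall: t = 27.7 / 11.20 = 2.473 s.
Height at that point: y = 23.80×2.473 − 4.905×2.473² = 28.86 m.
That is 28.86 − 11.8 = 17.1 m above the top of the wall, so the ball clears it.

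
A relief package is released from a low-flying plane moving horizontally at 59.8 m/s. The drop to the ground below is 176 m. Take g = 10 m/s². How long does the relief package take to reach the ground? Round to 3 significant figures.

5.93 s

The horizontal speed doesn't affect the fall. With v_y0 = 0, h = ½ g t².
t = √(2 × 176 / 10) = √35.20 = 5.93 s.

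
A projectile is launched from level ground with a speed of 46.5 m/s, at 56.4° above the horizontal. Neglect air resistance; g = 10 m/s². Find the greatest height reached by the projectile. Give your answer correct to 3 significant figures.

Vertical component of launch velocity: v_y = 46.5 sin 56.4° = 38.73 m/s.
At the highest point the vertical velocity is zero, so v_y² = 2 g h_max.
h_max = (38.73)² / (2 × 10) = 1500 / 20.00 = 75.0 m.

75.0 m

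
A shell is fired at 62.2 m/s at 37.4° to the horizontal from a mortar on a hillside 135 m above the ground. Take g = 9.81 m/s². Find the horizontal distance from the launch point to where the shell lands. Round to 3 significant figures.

512 m

Components: v_x = 62.2 cos 37.4° = 49.41 m/s, v_y = 62.2 sin 37.4° = 37.78 m/s.
Vertical: 0 = 135 + 37.78 t − ½(9.81) t² ⇒ 4.905 t² − 37.78 t − 135 = 0.
t = [37.78 + √(1427 + 2649)] / 9.810 = 10.36 s.
Horizontal: R = v_x · t = 49.41 × 10.36 = 512 m.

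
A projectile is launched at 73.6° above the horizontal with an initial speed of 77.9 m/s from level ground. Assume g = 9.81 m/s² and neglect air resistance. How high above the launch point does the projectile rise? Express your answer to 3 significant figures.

Vertical component of launch velocity: v_y = 77.9 sin 73.6° = 74.73 m/s.
At the highest point the vertical velocity is zero, so v_y² = 2 g h_max.
h_max = (74.73)² / (2 × 9.81) = 5585 / 19.62 = 285 m.

285 m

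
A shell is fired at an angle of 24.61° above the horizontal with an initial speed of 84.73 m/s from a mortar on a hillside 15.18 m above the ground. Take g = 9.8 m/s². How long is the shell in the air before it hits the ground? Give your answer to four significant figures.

Vertical component: v_y = 84.73 sin 24.61° = 35.285 m/s.
Taking up as positive with launch at y = 15.18 m, landing at y = 0: 0 = 15.18 + 35.285 t − ½(9.8) t².
Solving 4.900 t² − 35.285 t − 15.18 = 0 gives t = [35.285 + √(35.285² + 4·4.900·15.18)] / 9.800 = 7.608 s.

7.608 s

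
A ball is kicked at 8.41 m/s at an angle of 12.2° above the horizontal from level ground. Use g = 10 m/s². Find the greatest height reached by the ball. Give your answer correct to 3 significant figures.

Vertical component of launch velocity: v_y = 8.41 sin 12.2° = 1.777 m/s.
At the highest point the vertical velocity is zero, so v_y² = 2 g h_max.
h_max = (1.777)² / (2 × 10) = 3.158 / 20.00 = 0.158 m.

0.158 m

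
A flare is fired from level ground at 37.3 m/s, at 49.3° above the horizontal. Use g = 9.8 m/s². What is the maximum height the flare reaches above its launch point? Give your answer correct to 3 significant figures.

Vertical component of launch velocity: v_y = 37.3 sin 49.3° = 28.28 m/s.
At the highest point the vertical velocity is zero, so v_y² = 2 g h_max.
h_max = (28.28)² / (2 × 9.8) = 799.8 / 19.60 = 40.8 m.

40.8 m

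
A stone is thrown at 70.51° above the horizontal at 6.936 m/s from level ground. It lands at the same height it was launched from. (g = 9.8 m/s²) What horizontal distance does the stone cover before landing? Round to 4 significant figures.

Components: v_x = 6.936 cos 70.51° = 2.3141 m/s, v_y = 6.936 sin 70.51° = 6.5386 m/s.
Time of flight (same landing height): t = 2 v_y / g = 2 × 6.5386 / 9.8 = 1.3344 s.
Range: R = v_x · t = 2.3141 × 1.3344 = 3.088 m.

3.088 m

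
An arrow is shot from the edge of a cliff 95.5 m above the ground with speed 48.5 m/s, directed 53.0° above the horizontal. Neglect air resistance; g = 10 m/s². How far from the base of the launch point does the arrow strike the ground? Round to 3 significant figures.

284 m

Components: v_x = 48.5 cos 53.0° = 29.19 m/s, v_y = 48.5 sin 53.0° = 38.73 m/s.
Vertical: 0 = 95.5 + 38.73 t − ½(10) t² ⇒ 5.000 t² − 38.73 t − 95.5 = 0.
t = [38.73 + √(1500 + 1910)] / 10.00 = 9.713 s.
Horizontal: R = v_x · t = 29.19 × 9.713 = 284 m.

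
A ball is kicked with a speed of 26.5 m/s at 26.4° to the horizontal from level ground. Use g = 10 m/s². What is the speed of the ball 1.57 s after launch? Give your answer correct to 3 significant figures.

24.1 m/s

v_x = 26.5 cos 26.4° = 23.74 m/s (constant).
v_y(t) = 26.5 sin 26.4° − g t = 11.78 − 10 × 1.57 = -3.920 m/s.
Speed = √(v_x² + v_y²) = √(563.6 + 15.37) = 24.1 m/s.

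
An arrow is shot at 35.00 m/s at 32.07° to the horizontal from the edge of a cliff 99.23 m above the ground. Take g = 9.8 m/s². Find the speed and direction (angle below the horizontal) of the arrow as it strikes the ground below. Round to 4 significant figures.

v_x = 35.00 cos 32.07° = 29.659 m/s (constant).
|v_y| at impact = √((18.583)² + 2×9.8×99.23) = 47.856 m/s.
Speed = √(29.659² + 47.856²) = 56.30 m/s; angle = arctan(47.856/29.659) = 58.21° below horizontal.

56.30 m/s at 58.21° below the horizontal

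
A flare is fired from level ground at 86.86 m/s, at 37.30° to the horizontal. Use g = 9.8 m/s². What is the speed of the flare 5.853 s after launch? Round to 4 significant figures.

69.26 m/s

v_x = 86.86 cos 37.30° = 69.095 m/s (constant).
v_y(t) = 86.86 sin 37.30° − g t = 52.636 − 9.8 × 5.853 = -4.7234 m/s.
Speed = √(v_x² + v_y²) = √(4774.1 + 22.311) = 69.26 m/s.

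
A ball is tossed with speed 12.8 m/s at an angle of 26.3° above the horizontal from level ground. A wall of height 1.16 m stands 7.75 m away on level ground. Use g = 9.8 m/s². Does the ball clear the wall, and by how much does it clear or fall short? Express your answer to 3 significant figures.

v_x = 12.8 cos 26.3° = 11.48 m/s; v_y0 = 12.8 sin 26.3° = 5.671 m/s.
Time to reach the wall: t = 7.75 / 11.48 = 0.6751 s.
Height at that point: y = 5.671×0.6751 − 4.900×0.6751² = 1.595 m.
That is 1.595 − 1.16 = 0.435 m above the top of the wall, so the ball clears it.

Yes — it clears the wall by 0.435 m.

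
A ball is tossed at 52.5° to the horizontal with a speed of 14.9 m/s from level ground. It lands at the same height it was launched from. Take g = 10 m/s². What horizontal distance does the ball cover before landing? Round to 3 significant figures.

For level ground, R = v₀² sin(2θ) / g.
sin(2 × 52.5°) = sin 105.0° = 0.9659.
R = (14.9)² × 0.9659 / 10 = 21.4 m.

21.4 m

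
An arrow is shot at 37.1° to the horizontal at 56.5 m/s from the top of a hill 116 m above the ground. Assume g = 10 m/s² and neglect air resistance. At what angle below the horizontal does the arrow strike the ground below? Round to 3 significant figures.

52.6°

v_x = 56.5 cos 37.1° = 45.06 m/s.
At impact |v_y| = √(v_y0² + 2 g h) = √(34.08² + 2×10×116) = 59.00 m/s.
Angle below horizontal = arctan(|v_y| / v_x) = arctan(59.00 / 45.06) = 52.6°.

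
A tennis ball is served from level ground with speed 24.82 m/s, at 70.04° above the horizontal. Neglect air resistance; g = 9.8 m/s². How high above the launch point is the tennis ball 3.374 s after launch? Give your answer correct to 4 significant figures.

22.93 m

v_y0 = 24.82 sin 70.04° = 23.329 m/s.
y(t) = v_y0 t − ½ g t² = 23.329×3.374 − 4.900×3.374² = 22.93 m.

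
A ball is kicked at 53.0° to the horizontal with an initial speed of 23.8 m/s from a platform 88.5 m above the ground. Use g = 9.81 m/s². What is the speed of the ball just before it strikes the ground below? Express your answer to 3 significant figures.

v_x = 23.8 cos 53.0° = 14.32 m/s is unchanged throughout.
For the vertical component, v_y² = v_y0² + 2 g h = (19.01)² + 2×9.81×88.5 = 2098, so |v_y| = 45.80 m/s.
Impact speed = √(v_x² + v_y²) = √(205.1 + 2098) = 48.0 m/s.

48.0 m/s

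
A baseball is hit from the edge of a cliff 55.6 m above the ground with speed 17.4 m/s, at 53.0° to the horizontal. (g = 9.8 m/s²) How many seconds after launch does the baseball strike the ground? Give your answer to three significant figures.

Vertical component: v_y = 17.4 sin 53.0° = 13.90 m/s.
Taking up as positive with launch at y = 55.6 m, landing at y = 0: 0 = 55.6 + 13.90 t − ½(9.8) t².
Solving 4.900 t² − 13.90 t − 55.6 = 0 gives t = [13.90 + √(13.90² + 4·4.900·55.6)] / 9.800 = 5.07 s.

5.07 s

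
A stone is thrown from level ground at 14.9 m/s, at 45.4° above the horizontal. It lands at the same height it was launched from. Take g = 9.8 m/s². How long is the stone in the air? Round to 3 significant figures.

2.17 s

Vertical component: v_y = 14.9 sin 45.4° = 10.61 m/s.
For a projectile landing at launch height, time of flight is t = 2 v_y / g = 2 × 10.61 / 9.8 = 2.17 s.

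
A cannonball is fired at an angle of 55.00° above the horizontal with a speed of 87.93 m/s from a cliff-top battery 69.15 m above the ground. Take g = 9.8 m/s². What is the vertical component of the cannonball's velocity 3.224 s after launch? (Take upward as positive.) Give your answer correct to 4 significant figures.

40.43 m/s

Initial vertical component: v_y0 = 87.93 sin 55.00° = 72.028 m/s.
v_y(t) = v_y0 − g t = 72.028 − 9.8 × 3.224 = 40.43 m/s.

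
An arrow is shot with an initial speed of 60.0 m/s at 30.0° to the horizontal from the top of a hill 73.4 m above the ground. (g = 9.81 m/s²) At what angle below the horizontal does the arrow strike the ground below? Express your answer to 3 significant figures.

43.0°

v_x = 60.0 cos 30.0° = 51.96 m/s.
At impact |v_y| = √(v_y0² + 2 g h) = √(30.00² + 2×9.81×73.4) = 48.37 m/s.
Angle below horizontal = arctan(|v_y| / v_x) = arctan(48.37 / 51.96) = 43.0°.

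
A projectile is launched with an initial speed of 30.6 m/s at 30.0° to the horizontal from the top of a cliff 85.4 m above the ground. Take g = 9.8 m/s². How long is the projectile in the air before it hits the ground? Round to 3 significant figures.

Vertical component: v_y = 30.6 sin 30.0° = 15.30 m/s.
Taking up as positive with launch at y = 85.4 m, landing at y = 0: 0 = 85.4 + 15.30 t − ½(9.8) t².
Solving 4.900 t² − 15.30 t − 85.4 = 0 gives t = [15.30 + √(15.30² + 4·4.900·85.4)] / 9.800 = 6.02 s.

6.02 s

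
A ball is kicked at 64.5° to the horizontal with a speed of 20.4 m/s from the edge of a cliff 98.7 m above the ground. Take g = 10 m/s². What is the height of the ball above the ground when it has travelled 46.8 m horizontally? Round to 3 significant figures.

v_x = 20.4 cos 64.5° = 8.782 m/s, v_y0 = 20.4 sin 64.5° = 18.41 m/s.
Time to reach x = 46.8 m: t = x / v_x = 46.8 / 8.782 = 5.329 s.
y = 98.7 + v_y0 t − ½ g t² = 98.7 + 18.41×5.329 − 5.000×5.329² = 54.8 m.

54.8 m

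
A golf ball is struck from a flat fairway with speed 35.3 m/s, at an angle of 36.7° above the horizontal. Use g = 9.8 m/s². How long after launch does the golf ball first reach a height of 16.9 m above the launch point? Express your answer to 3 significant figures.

1.06 s

v_y0 = 35.3 sin 36.7° = 21.10 m/s.
Set y = v_y0 t − ½ g t² = 16.9: 4.900 t² − 21.10 t + 16.9 = 0.
t = [21.10 ± √(445.2 − 331.2)] / 9.8 = (21.10 ± 10.68) / 9.8, giving t = 1.06 s or t = 3.24 s.
The golf ball is on the way up at the first time, so t = 1.06 s.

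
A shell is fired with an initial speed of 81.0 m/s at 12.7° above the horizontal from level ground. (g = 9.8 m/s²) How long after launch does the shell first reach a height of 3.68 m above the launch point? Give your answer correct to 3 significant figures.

0.220 s

v_y0 = 81.0 sin 12.7° = 17.81 m/s.
Set y = v_y0 t − ½ g t² = 3.68: 4.900 t² − 17.81 t + 3.68 = 0.
t = [17.81 ± √(317.2 − 72.13)] / 9.8 = (17.81 ± 15.65) / 9.8, giving t = 0.220 s or t = 3.41 s.
The shell is on the way up at the first time, so t = 0.220 s.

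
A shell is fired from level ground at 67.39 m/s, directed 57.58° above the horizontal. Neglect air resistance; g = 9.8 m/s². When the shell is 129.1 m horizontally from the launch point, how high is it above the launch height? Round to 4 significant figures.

140.7 m

v_x = 67.39 cos 57.58° = 36.129 m/s, v_y0 = 67.39 sin 57.58° = 56.887 m/s.
Time to reach x = 129.1 m: t = x / v_x = 129.1 / 36.129 = 3.5733 s.
y = v_y0 t − ½ g t² = 56.887×3.5733 − 4.900×3.5733² = 140.7 m.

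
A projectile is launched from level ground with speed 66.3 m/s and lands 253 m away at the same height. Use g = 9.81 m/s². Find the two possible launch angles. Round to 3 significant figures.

17.2° and 72.8°

Level-ground range: R = v₀² sin(2θ)/g ⇒ sin 2θ = R g / v₀² = 253×9.81/66.3² = 0.5646.
2θ = arcsin(0.5646) = 34.37° or 180° − 34.37° = 145.63°.
So θ = 17.2° or θ = 72.8°.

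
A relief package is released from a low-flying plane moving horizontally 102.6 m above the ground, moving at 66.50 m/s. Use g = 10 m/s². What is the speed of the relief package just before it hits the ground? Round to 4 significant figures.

80.46 m/s

Fall time: t = √(2 × 102.6 / 10) = 4.5299 s.
At impact: v_x = 66.50 m/s (unchanged), v_y = g t = 10 × 4.5299 = 45.299 m/s.
Speed = √(v_x² + v_y²) = √(4422.2 + 2052.0) = 80.46 m/s.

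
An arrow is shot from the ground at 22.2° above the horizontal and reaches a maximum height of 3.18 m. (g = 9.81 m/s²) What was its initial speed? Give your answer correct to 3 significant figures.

At maximum height v_y = 0, so (v₀ sin θ)² = 2 g H.
v₀ sin 22.2° = √(2 × 9.81 × 3.18) = 7.899 m/s.
v₀ = 7.899 / sin 22.2° = 7.899 / 0.3778 = 20.9 m/s.

20.9 m/s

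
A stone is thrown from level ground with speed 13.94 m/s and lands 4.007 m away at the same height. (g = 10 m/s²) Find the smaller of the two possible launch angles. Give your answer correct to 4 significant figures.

Level-ground range: R = v₀² sin(2θ)/g ⇒ sin 2θ = R g / v₀² = 4.007×10/13.94² = 0.2062.
2θ = arcsin(0.2062) = 11.900° or 180° − 11.900° = 168.100°.
So θ = 5.950° or θ = 84.05°.

5.950°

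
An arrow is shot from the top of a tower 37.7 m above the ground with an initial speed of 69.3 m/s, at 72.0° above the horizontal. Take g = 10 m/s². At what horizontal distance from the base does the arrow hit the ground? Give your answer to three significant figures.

294 m

Components: v_x = 69.3 cos 72.0° = 21.41 m/s, v_y = 69.3 sin 72.0° = 65.91 m/s.
Vertical: 0 = 37.7 + 65.91 t − ½(10) t² ⇒ 5.000 t² − 65.91 t − 37.7 = 0.
t = [65.91 + √(4344 + 754.0)] / 10.00 = 13.73 s.
Horizontal: R = v_x · t = 21.41 × 13.73 = 294 m.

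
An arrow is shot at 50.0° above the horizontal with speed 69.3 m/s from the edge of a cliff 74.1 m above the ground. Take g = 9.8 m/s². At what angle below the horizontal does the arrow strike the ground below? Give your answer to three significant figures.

55.7°

v_x = 69.3 cos 50.0° = 44.55 m/s.
At impact |v_y| = √(v_y0² + 2 g h) = √(53.09² + 2×9.8×74.1) = 65.35 m/s.
Angle below horizontal = arctan(|v_y| / v_x) = arctan(65.35 / 44.55) = 55.7°.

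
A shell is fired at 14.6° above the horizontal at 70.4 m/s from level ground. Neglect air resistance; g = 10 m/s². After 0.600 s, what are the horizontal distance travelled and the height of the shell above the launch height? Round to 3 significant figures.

x = 40.9 m, y = 8.85 m

v_x = 70.4 cos 14.6° = 68.13 m/s; v_y0 = 70.4 sin 14.6° = 17.75 m/s.
x = v_x t = 68.13 × 0.600 = 40.9 m.
y = v_y0 t − ½ g t² = 17.75×0.600 − 5.000×0.600² = 8.85 m.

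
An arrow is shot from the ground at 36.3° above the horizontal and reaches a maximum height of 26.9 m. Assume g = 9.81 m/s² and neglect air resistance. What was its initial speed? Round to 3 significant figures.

38.8 m/s

At maximum height v_y = 0, so (v₀ sin θ)² = 2 g H.
v₀ sin 36.3° = √(2 × 9.81 × 26.9) = 22.97 m/s.
v₀ = 22.97 / sin 36.3° = 22.97 / 0.5920 = 38.8 m/s.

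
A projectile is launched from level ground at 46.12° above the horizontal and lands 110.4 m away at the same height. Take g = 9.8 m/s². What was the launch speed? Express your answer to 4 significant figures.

On level ground, R = v₀² sin(2θ) / g, so v₀ = √(R g / sin 2θ).
sin(2 × 46.12°) = 0.9992.
v₀ = √(110.4 × 9.8 / 0.9992) = √1082.8 = 32.91 m/s.

32.91 m/s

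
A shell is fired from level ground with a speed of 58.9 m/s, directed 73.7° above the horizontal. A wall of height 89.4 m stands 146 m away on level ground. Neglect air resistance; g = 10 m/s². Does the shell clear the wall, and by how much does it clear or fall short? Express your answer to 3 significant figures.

v_x = 58.9 cos 73.7° = 16.53 m/s; v_y0 = 58.9 sin 73.7° = 56.53 m/s.
Time to reach the wall: t = 146 / 16.53 = 8.832 s.
Height at that point: y = 56.53×8.832 − 5.000×8.832² = 109.3 m.
That is 109.3 − 89.4 = 19.9 m above the top of the wall, so the shell clears it.

Yes — it clears the wall by 19.9 m.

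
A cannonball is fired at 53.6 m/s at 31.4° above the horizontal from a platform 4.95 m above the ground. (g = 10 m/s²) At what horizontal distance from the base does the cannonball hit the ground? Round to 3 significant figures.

263 m

Components: v_x = 53.6 cos 31.4° = 45.75 m/s, v_y = 53.6 sin 31.4° = 27.93 m/s.
Vertical: 0 = 4.95 + 27.93 t − ½(10) t² ⇒ 5.000 t² − 27.93 t − 4.95 = 0.
t = [27.93 + √(780.1 + 99.00)] / 10.00 = 5.758 s.
Horizontal: R = v_x · t = 45.75 × 5.758 = 263 m.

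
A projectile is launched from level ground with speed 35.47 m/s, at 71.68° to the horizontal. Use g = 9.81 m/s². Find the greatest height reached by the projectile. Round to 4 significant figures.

57.79 m

Vertical component of launch velocity: v_y = 35.47 sin 71.68° = 33.672 m/s.
At the highest point the vertical velocity is zero, so v_y² = 2 g h_max.
h_max = (33.672)² / (2 × 9.81) = 1133.8 / 19.62 = 57.79 m.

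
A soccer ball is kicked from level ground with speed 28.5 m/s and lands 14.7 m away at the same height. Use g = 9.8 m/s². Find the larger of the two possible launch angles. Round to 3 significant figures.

84.9°

Level-ground range: R = v₀² sin(2θ)/g ⇒ sin 2θ = R g / v₀² = 14.7×9.8/28.5² = 0.1774.
2θ = arcsin(0.1774) = 10.22° or 180° − 10.22° = 169.78°.
So θ = 5.11° or θ = 84.9°.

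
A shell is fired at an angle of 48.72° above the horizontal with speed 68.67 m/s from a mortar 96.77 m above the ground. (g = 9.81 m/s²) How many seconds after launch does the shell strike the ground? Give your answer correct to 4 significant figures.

Vertical component: v_y = 68.67 sin 48.72° = 51.605 m/s.
Taking up as positive with launch at y = 96.77 m, landing at y = 0: 0 = 96.77 + 51.605 t − ½(9.81) t².
Solving 4.905 t² − 51.605 t − 96.77 = 0 gives t = [51.605 + √(51.605² + 4·4.905·96.77)] / 9.810 = 12.15 s.

12.15 s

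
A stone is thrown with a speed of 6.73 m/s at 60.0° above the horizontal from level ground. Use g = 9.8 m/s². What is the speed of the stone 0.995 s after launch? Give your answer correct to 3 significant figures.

v_x = 6.73 cos 60.0° = 3.365 m/s (constant).
v_y(t) = 6.73 sin 60.0° − g t = 5.828 − 9.8 × 0.995 = -3.923 m/s.
Speed = √(v_x² + v_y²) = √(11.32 + 15.39) = 5.17 m/s.

5.17 m/s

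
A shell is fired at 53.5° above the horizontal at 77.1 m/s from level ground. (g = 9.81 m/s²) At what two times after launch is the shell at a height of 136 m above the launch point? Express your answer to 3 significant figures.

v_y0 = 77.1 sin 53.5° = 61.98 m/s.
Set y = v_y0 t − ½ g t² = 136: 4.905 t² − 61.98 t + 136 = 0.
t = [61.98 ± √(3842 − 2668)] / 9.81 = (61.98 ± 34.26) / 9.81, giving t = 2.83 s or t = 9.81 s.
So the shell is at 136 m at t = 2.83 s (rising) and t = 9.81 s (falling).

2.83 s and 9.81 s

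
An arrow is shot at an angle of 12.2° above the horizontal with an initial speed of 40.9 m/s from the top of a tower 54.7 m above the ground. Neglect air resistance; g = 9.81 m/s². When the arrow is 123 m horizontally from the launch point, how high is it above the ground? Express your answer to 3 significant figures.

34.9 m

v_x = 40.9 cos 12.2° = 39.98 m/s, v_y0 = 40.9 sin 12.2° = 8.643 m/s.
Time to reach x = 123 m: t = x / v_x = 123 / 39.98 = 3.077 s.
y = 54.7 + v_y0 t − ½ g t² = 54.7 + 8.643×3.077 − 4.905×3.077² = 34.9 m.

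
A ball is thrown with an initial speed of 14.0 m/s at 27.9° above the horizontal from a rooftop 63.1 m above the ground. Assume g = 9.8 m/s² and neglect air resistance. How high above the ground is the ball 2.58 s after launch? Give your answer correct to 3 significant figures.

47.4 m

v_y0 = 14.0 sin 27.9° = 6.551 m/s.
y(t) = 63.1 + v_y0 t − ½ g t² = 63.1 + 6.551×2.58 − ½×9.8×2.58² = 47.4 m.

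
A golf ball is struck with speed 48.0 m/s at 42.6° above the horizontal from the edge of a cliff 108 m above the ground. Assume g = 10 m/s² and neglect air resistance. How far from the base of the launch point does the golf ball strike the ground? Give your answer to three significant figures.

315 m

Components: v_x = 48.0 cos 42.6° = 35.33 m/s, v_y = 48.0 sin 42.6° = 32.49 m/s.
Vertical: 0 = 108 + 32.49 t − ½(10) t² ⇒ 5.000 t² − 32.49 t − 108 = 0.
t = [32.49 + √(1056 + 2160)] / 10.00 = 8.920 s.
Horizontal: R = v_x · t = 35.33 × 8.920 = 315 m.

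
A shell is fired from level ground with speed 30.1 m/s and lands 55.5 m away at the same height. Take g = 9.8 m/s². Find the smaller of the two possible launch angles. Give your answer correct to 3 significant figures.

18.4°

Level-ground range: R = v₀² sin(2θ)/g ⇒ sin 2θ = R g / v₀² = 55.5×9.8/30.1² = 0.6003.
2θ = arcsin(0.6003) = 36.89° or 180° − 36.89° = 143.11°.
So θ = 18.4° or θ = 71.6°.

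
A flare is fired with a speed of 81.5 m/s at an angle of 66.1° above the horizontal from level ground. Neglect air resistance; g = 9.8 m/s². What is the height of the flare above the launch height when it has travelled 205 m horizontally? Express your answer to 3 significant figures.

v_x = 81.5 cos 66.1° = 33.02 m/s, v_y0 = 81.5 sin 66.1° = 74.51 m/s.
Time to reach x = 205 m: t = x / v_x = 205 / 33.02 = 6.208 s.
y = v_y0 t − ½ g t² = 74.51×6.208 − 4.900×6.208² = 274 m.

274 m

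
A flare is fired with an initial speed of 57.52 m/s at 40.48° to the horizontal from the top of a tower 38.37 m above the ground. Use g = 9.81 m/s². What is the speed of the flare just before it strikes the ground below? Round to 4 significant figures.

v_x = 57.52 cos 40.48° = 43.752 m/s is unchanged throughout.
For the vertical component, v_y² = v_y0² + 2 g h = (37.341)² + 2×9.81×38.37 = 2147.2, so |v_y| = 46.338 m/s.
Impact speed = √(v_x² + v_y²) = √(1914.2 + 2147.2) = 63.73 m/s.

63.73 m/s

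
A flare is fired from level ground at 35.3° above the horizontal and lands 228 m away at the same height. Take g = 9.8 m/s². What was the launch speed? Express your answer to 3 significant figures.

48.7 m/s

On level ground, R = v₀² sin(2θ) / g, so v₀ = √(R g / sin 2θ).
sin(2 × 35.3°) = 0.9432.
v₀ = √(228 × 9.8 / 0.9432) = √2369 = 48.7 m/s.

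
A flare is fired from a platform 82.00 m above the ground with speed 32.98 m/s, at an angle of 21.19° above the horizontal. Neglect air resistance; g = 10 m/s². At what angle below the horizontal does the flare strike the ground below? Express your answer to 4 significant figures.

53.93°

v_x = 32.98 cos 21.19° = 30.750 m/s.
At impact |v_y| = √(v_y0² + 2 g h) = √(11.921² + 2×10×82.00) = 42.215 m/s.
Angle below horizontal = arctan(|v_y| / v_x) = arctan(42.215 / 30.750) = 53.93°.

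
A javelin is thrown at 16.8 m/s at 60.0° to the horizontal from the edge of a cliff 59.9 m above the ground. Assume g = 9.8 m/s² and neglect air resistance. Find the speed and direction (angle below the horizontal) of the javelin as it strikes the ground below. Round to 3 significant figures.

v_x = 16.8 cos 60.0° = 8.400 m/s (constant).
|v_y| at impact = √((14.55)² + 2×9.8×59.9) = 37.23 m/s.
Speed = √(8.400² + 37.23²) = 38.2 m/s; angle = arctan(37.23/8.400) = 77.3° below horizontal.

38.2 m/s at 77.3° below the horizontal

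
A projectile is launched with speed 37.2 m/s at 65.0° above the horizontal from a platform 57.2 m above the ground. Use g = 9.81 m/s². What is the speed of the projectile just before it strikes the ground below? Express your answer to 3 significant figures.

v_x = 37.2 cos 65.0° = 15.72 m/s is unchanged throughout.
For the vertical component, v_y² = v_y0² + 2 g h = (33.71)² + 2×9.81×57.2 = 2259, so |v_y| = 47.53 m/s.
Impact speed = √(v_x² + v_y²) = √(247.1 + 2259) = 50.1 m/s.

50.1 m/s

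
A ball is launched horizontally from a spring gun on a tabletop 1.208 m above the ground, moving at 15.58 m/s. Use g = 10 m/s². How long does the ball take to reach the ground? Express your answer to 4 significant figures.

0.4915 s

The horizontal speed doesn't affect the fall. With v_y0 = 0, h = ½ g t².
t = √(2 × 1.208 / 10) = √0.24160 = 0.4915 s.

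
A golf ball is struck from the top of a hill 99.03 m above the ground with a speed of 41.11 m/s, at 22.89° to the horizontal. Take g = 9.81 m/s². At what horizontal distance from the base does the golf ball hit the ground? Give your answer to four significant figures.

Components: v_x = 41.11 cos 22.89° = 37.873 m/s, v_y = 41.11 sin 22.89° = 15.990 m/s.
Vertical: 0 = 99.03 + 15.990 t − ½(9.81) t² ⇒ 4.905 t² − 15.990 t − 99.03 = 0.
t = [15.990 + √(255.68 + 1943.0)] / 9.810 = 6.4098 s.
Horizontal: R = v_x · t = 37.873 × 6.4098 = 242.8 m.

242.8 m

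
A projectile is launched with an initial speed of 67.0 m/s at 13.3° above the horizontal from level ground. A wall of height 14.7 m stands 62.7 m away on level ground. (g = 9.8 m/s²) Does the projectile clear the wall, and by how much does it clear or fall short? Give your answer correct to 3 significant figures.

v_x = 67.0 cos 13.3° = 65.20 m/s; v_y0 = 67.0 sin 13.3° = 15.41 m/s.
Time to reach the wall: t = 62.7 / 65.20 = 0.9617 s.
Height at that point: y = 15.41×0.9617 − 4.900×0.9617² = 10.29 m.
That is 14.7 − 10.29 = 4.41 m below the top of the wall, so the projectile does not clear it.

No — it falls 4.41 m short of clearing the wall.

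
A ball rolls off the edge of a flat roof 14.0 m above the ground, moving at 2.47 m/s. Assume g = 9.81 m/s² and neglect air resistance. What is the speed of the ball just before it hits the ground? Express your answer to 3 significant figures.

16.8 m/s

Fall time: t = √(2 × 14.0 / 9.81) = 1.689 s.
At impact: v_x = 2.47 m/s (unchanged), v_y = g t = 9.81 × 1.689 = 16.57 m/s.
Speed = √(v_x² + v_y²) = √(6.101 + 274.6) = 16.8 m/s.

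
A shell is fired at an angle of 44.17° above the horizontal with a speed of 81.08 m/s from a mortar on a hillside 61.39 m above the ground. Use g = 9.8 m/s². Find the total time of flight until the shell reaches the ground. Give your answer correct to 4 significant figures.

Vertical component: v_y = 81.08 sin 44.17° = 56.496 m/s.
Taking up as positive with launch at y = 61.39 m, landing at y = 0: 0 = 61.39 + 56.496 t − ½(9.8) t².
Solving 4.900 t² − 56.496 t − 61.39 = 0 gives t = [56.496 + √(56.496² + 4·4.900·61.39)] / 9.800 = 12.53 s.

12.53 s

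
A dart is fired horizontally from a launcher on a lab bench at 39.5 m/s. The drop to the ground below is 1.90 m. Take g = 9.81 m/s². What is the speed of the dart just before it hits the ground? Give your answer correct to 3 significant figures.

Fall time: t = √(2 × 1.90 / 9.81) = 0.6224 s.
At impact: v_x = 39.5 m/s (unchanged), v_y = g t = 9.81 × 0.6224 = 6.106 m/s.
Speed = √(v_x² + v_y²) = √(1560 + 37.28) = 40.0 m/s.

40.0 m/s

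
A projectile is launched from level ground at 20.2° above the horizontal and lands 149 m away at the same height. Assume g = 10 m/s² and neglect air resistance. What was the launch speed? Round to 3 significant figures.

On level ground, R = v₀² sin(2θ) / g, so v₀ = √(R g / sin 2θ).
sin(2 × 20.2°) = 0.6481.
v₀ = √(149 × 10 / 0.6481) = √2299 = 47.9 m/s.

47.9 m/s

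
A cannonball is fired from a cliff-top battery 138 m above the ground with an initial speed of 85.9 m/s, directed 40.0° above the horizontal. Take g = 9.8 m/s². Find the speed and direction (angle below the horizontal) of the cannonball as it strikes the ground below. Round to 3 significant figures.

v_x = 85.9 cos 40.0° = 65.80 m/s (constant).
|v_y| at impact = √((55.22)² + 2×9.8×138) = 75.86 m/s.
Speed = √(65.80² + 75.86²) = 100 m/s; angle = arctan(75.86/65.80) = 49.1° below horizontal.

100 m/s at 49.1° below the horizontal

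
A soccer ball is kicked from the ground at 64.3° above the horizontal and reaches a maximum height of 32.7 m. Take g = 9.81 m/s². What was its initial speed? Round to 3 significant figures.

At maximum height v_y = 0, so (v₀ sin θ)² = 2 g H.
v₀ sin 64.3° = √(2 × 9.81 × 32.7) = 25.33 m/s.
v₀ = 25.33 / sin 64.3° = 25.33 / 0.9011 = 28.1 m/s.

28.1 m/s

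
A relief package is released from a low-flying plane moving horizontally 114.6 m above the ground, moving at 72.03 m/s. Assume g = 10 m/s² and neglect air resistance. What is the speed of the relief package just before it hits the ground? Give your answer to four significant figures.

86.49 m/s

Fall time: t = √(2 × 114.6 / 10) = 4.7875 s.
At impact: v_x = 72.03 m/s (unchanged), v_y = g t = 10 × 4.7875 = 47.875 m/s.
Speed = √(v_x² + v_y²) = √(5188.3 + 2292.0) = 86.49 m/s.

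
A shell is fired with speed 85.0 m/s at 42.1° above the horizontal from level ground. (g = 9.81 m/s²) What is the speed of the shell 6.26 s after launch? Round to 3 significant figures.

v_x = 85.0 cos 42.1° = 63.07 m/s (constant).
v_y(t) = 85.0 sin 42.1° − g t = 56.99 − 9.81 × 6.26 = -4.421 m/s.
Speed = √(v_x² + v_y²) = √(3978 + 19.55) = 63.2 m/s.

63.2 m/s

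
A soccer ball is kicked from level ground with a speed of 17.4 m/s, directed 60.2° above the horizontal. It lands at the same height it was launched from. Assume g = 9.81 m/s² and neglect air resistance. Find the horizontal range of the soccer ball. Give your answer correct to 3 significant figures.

26.6 m

For level ground, R = v₀² sin(2θ) / g.
sin(2 × 60.2°) = sin 120.4° = 0.8625.
R = (17.4)² × 0.8625 / 9.81 = 26.6 m.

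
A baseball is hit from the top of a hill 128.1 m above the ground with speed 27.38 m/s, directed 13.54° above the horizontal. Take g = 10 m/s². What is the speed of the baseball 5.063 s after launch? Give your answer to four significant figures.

51.61 m/s

v_x = 27.38 cos 13.54° = 26.619 m/s (constant).
v_y(t) = 27.38 sin 13.54° − g t = 6.4103 − 10 × 5.063 = -44.220 m/s.
Speed = √(v_x² + v_y²) = √(708.57 + 1955.4) = 51.61 m/s.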